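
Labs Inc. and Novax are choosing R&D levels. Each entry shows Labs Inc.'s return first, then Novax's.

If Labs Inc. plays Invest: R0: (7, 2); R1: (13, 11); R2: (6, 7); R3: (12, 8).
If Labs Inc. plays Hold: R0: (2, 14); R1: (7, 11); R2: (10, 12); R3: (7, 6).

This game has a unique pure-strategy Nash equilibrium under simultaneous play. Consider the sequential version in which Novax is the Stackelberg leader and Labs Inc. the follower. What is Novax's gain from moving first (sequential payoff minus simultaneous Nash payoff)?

Labs Inc. best-responds to each possible Novax move:
- R0: BR = Invest, leader payoff 2.
- R1: BR = Invest, leader payoff 11.
- R2: BR = Hold, leader payoff 12.
- R3: BR = Invest, leader payoff 8.
Novax's induced payoffs are 2, 11, 12, 8, so Novax commits to R2. Subgame-perfect outcome: (Hold, R2) with payoffs (10, 12).
Under simultaneous play:
Labs Inc.'s best replies: R0→Invest; R1→Invest; R2→Hold; R3→Invest.
Novax's best replies: Invest→R1; Hold→R0.
Only (Invest, R1) has each player best-responding; Nash payoffs (13, 11).
Novax's commitment gain: 12 − 11 = 1.

1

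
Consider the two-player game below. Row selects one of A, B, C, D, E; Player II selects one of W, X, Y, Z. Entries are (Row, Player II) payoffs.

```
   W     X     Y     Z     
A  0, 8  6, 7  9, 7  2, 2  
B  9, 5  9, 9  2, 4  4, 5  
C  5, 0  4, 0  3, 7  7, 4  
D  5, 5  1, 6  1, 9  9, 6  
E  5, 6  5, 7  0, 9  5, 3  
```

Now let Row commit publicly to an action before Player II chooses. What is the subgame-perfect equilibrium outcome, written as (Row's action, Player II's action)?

Solve by backward induction (Row leads).
- A → Player II plays W (best of 8, 7, 7, 2); Row gets 0.
- B → Player II plays X (best of 5, 9, 4, 5); Row gets 9.
- C → Player II plays Y (best of 0, 0, 7, 4); Row gets 3.
- D → Player II plays Y (best of 5, 6, 9, 6); Row gets 1.
- E → Player II plays Y (best of 6, 7, 9, 3); Row gets 0.
Maximizing over 0, 9, 3, 1, 0, Row chooses B. Subgame-perfect outcome: (B, X) with payoffs (9, 9).

(B, X)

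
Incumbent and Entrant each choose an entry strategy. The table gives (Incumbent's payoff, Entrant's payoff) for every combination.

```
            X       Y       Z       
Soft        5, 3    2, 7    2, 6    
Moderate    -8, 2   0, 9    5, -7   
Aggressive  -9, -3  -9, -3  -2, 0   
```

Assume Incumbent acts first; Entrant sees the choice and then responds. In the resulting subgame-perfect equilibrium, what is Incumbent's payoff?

Solve by backward induction (Incumbent leads).
- Soft: BR = Y, leader payoff 2.
- Moderate: BR = Y, leader payoff 0.
- Aggressive: BR = Z, leader payoff -2.
Among 2, 0, -2, the best is 2 at Soft. Subgame-perfect outcome: (Soft, Y) with payoffs (2, 7).

2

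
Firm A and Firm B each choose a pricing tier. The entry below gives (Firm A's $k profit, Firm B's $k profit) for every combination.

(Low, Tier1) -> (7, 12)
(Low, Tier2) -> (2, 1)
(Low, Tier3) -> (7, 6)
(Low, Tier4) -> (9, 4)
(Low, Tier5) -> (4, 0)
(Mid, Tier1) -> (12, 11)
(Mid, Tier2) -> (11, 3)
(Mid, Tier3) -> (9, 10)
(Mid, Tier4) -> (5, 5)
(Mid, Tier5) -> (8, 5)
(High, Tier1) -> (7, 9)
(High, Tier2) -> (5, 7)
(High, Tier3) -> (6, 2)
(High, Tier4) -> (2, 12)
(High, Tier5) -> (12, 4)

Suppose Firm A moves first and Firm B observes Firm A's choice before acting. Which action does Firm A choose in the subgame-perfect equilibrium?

Mid

Solve by backward induction (Firm A leads).
- Low: BR = Tier1, leader payoff 7.
- Mid: BR = Tier1, leader payoff 12.
- High: BR = Tier4, leader payoff 2.
Among 7, 12, 2, the best is 12 at Mid. Subgame-perfect outcome: (Mid, Tier1) with payoffs (12, 11).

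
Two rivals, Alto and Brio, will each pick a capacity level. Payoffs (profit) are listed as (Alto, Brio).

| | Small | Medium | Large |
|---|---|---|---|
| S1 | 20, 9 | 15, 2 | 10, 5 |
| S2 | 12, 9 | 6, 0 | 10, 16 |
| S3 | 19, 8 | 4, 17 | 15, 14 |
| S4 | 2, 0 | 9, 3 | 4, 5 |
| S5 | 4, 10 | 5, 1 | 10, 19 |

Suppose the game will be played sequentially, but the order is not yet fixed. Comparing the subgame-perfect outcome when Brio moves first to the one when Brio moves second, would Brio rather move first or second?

If Alto leads: Brio's best replies are S1→Small, S2→Large, S3→Medium, S4→Large, S5→Large; Alto's induced payoffs 20, 10, 4, 4, 10; outcome (S1, Small), payoffs (20, 9).
If Brio leads: Alto's best replies are Small→S1, Medium→S1, Large→S3; Brio's induced payoffs 9, 2, 14; outcome (S3, Large), payoffs (15, 14).
Brio gets 14 moving first and 9 moving second, so Brio prefers to move first.

first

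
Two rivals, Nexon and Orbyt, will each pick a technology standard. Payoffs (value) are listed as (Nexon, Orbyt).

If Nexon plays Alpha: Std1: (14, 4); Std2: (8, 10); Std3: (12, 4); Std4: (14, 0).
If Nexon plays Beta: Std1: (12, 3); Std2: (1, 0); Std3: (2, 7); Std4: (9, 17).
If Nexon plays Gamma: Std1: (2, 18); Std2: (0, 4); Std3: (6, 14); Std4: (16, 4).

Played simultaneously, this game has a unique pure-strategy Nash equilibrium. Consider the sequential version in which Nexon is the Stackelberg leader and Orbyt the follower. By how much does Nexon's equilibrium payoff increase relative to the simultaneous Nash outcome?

Orbyt best-responds to each possible Nexon move:
- Alpha: Orbyt compares 4, 10, 4, 0 and picks Std2; Nexon would get 8.
- Beta: Orbyt compares 3, 0, 7, 17 and picks Std4; Nexon would get 9.
- Gamma: Orbyt compares 18, 4, 14, 4 and picks Std1; Nexon would get 2.
Among 8, 9, 2, the best is 9 at Beta. Subgame-perfect outcome: (Beta, Std4) with payoffs (9, 17).
Under simultaneous play:
Nexon's best replies: Std1→Alpha; Std2→Alpha; Std3→Alpha; Std4→Gamma.
Orbyt's best replies: Alpha→Std2; Beta→Std4; Gamma→Std1.
The unique mutual best reply is (Alpha, Std2), giving (8, 10).
Nexon's commitment gain: 9 − 8 = 1.

1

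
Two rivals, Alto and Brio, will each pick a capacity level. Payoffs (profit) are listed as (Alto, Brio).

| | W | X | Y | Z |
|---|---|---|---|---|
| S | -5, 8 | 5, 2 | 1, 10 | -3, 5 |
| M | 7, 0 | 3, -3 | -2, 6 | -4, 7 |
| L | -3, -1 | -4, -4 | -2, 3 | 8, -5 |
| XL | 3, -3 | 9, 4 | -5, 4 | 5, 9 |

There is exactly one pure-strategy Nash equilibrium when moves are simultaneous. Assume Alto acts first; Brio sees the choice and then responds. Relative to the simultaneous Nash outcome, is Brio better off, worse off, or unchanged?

worse off

Solve by backward induction (Alto leads).
- S → Brio plays Y (best of 8, 2, 10, 5); Alto gets 1.
- M → Brio plays Z (best of 0, -3, 6, 7); Alto gets -4.
- L → Brio plays Y (best of -1, -4, 3, -5); Alto gets -2.
- XL → Brio plays Z (best of -3, 4, 4, 9); Alto gets 5.
Alto's induced payoffs are 1, -4, -2, 5, so Alto commits to XL. Subgame-perfect outcome: (XL, Z) with payoffs (5, 9).
For the simultaneous game, intersect best replies.
Alto's best replies: W→M; X→XL; Y→S; Z→L.
Brio's best replies: S→Y; M→Z; L→Y; XL→Z.
Only (S, Y) has each player best-responding; Nash payoffs (1, 10).
Brio earns 9 sequentially versus 10 at the Nash outcome: worse off.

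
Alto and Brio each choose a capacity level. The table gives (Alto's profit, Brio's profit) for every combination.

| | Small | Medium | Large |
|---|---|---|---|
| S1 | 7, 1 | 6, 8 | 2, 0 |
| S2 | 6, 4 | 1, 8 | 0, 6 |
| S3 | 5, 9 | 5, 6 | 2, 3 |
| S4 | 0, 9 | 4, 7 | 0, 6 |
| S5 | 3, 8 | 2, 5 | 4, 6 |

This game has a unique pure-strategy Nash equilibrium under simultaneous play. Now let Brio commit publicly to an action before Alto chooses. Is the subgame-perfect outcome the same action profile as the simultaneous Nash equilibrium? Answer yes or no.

Backward induction with Brio moving first.
- Small → Alto plays S1 (best of 7, 6, 5, 0, 3); Brio gets 1.
- Medium → Alto plays S1 (best of 6, 1, 5, 4, 2); Brio gets 8.
- Large → Alto plays S5 (best of 2, 0, 2, 0, 4); Brio gets 6.
Brio's induced payoffs are 1, 8, 6, so Brio commits to Medium. Subgame-perfect outcome: (S1, Medium) with payoffs (6, 8).
Now find the simultaneous Nash equilibrium.
Alto's best replies: Small→S1; Medium→S1; Large→S5.
Brio's best replies: S1→Medium; S2→Medium; S3→Small; S4→Small; S5→Small.
Only (S1, Medium) has each player best-responding; Nash payoffs (6, 8).
Sequential outcome (S1, Medium) coincides with the Nash profile (S1, Medium).

yes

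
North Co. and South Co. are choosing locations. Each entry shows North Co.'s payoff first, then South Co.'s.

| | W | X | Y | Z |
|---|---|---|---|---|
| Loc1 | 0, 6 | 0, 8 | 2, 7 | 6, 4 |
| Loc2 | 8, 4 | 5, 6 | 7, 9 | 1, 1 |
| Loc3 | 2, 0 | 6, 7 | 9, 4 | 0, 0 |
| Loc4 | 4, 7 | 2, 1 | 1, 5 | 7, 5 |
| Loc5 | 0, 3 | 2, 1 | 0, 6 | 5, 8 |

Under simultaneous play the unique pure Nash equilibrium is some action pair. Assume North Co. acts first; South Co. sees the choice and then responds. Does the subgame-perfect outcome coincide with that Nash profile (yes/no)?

Work backward from South Co.'s decision.
- Loc1: South Co. compares 6, 8, 7, 4 and picks X; North Co. would get 0.
- Loc2: South Co. compares 4, 6, 9, 1 and picks Y; North Co. would get 7.
- Loc3: South Co. compares 0, 7, 4, 0 and picks X; North Co. would get 6.
- Loc4: South Co. compares 7, 1, 5, 5 and picks W; North Co. would get 4.
- Loc5: South Co. compares 3, 1, 6, 8 and picks Z; North Co. would get 5.
Maximizing over 0, 7, 6, 4, 5, North Co. chooses Loc2. Subgame-perfect outcome: (Loc2, Y) with payoffs (7, 9).
Now find the simultaneous Nash equilibrium.
North Co.'s best replies: W→Loc2; X→Loc3; Y→Loc3; Z→Loc4.
South Co.'s best replies: Loc1→X; Loc2→Y; Loc3→X; Loc4→W; Loc5→Z.
The unique mutual best reply is (Loc3, X), giving (6, 7).
Sequential outcome (Loc2, Y) differs from the Nash profile (Loc3, X).

no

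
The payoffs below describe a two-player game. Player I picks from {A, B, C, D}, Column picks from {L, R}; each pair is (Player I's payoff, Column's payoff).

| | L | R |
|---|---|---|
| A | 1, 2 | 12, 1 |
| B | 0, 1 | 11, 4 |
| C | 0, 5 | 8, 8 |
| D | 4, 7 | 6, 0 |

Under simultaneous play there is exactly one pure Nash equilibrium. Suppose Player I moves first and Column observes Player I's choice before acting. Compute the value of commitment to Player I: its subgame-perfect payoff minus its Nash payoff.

Backward induction with Player I moving first.
- A: BR = L, leader payoff 1.
- B: BR = R, leader payoff 11.
- C: BR = R, leader payoff 8.
- D: BR = L, leader payoff 4.
Player I's induced payoffs are 1, 11, 8, 4, so Player I commits to B. Subgame-perfect outcome: (B, R) with payoffs (11, 4).
Now find the simultaneous Nash equilibrium.
Player I's best replies: L→D; R→A.
Column's best replies: A→L; B→R; C→R; D→L.
Only (D, L) has each player best-responding; Nash payoffs (4, 7).
Player I's commitment gain: 11 − 4 = 7.

7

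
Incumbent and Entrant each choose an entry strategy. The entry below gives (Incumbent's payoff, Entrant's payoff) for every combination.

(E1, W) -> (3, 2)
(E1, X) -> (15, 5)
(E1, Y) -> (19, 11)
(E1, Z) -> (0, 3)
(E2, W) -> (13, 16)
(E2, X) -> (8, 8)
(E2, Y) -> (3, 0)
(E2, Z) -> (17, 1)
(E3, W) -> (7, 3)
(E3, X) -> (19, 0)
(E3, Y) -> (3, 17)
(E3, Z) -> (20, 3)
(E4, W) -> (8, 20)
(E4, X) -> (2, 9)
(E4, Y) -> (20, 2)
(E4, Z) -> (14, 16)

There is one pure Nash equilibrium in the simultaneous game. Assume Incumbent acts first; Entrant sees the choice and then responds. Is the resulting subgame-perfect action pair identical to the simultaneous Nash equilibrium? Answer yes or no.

Work backward from Entrant's decision.
- E1 → Entrant plays Y (best of 2, 5, 11, 3); Incumbent gets 19.
- E2 → Entrant plays W (best of 16, 8, 0, 1); Incumbent gets 13.
- E3 → Entrant plays Y (best of 3, 0, 17, 3); Incumbent gets 3.
- E4 → Entrant plays W (best of 20, 9, 2, 16); Incumbent gets 8.
Among 19, 13, 3, 8, the best is 19 at E1. Subgame-perfect outcome: (E1, Y) with payoffs (19, 11).
Under simultaneous play:
Incumbent's best replies: W→E2; X→E3; Y→E4; Z→E3.
Entrant's best replies: E1→Y; E2→W; E3→Y; E4→W.
The unique mutual best reply is (E2, W), giving (13, 16).
Sequential outcome (E1, Y) differs from the Nash profile (E2, W).

no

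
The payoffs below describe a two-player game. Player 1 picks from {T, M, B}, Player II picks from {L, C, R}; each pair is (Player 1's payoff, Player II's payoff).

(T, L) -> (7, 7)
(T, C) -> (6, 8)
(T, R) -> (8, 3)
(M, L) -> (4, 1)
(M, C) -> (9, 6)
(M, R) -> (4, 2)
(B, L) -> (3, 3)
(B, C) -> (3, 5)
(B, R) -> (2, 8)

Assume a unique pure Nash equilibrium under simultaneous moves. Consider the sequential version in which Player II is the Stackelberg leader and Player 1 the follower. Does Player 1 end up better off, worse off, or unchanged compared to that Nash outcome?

worse off

Work backward from Player 1's decision.
- L: BR = T, leader payoff 7.
- C: BR = M, leader payoff 6.
- R: BR = T, leader payoff 3.
Maximizing over 7, 6, 3, Player II chooses L. Subgame-perfect outcome: (T, L) with payoffs (7, 7).
Under simultaneous play:
Player 1's best replies: L→T; C→M; R→T.
Player II's best replies: T→C; M→C; B→R.
Only (M, C) has each player best-responding; Nash payoffs (9, 6).
Player 1 earns 7 sequentially versus 9 at the Nash outcome: worse off.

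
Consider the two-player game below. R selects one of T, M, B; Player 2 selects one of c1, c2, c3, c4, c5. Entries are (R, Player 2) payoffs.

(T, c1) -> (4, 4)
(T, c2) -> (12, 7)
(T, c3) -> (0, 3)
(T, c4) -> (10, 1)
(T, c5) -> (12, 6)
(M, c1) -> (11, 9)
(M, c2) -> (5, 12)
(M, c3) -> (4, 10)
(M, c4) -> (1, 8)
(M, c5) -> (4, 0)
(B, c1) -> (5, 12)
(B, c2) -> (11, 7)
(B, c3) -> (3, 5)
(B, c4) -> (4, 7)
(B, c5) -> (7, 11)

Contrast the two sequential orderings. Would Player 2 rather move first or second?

If R leads: Player 2's best replies are T→c2, M→c2, B→c1; R's induced payoffs 12, 5, 5; outcome (T, c2), payoffs (12, 7).
If Player 2 leads: R's best replies are c1→M, c2→T, c3→M, c4→T, c5→T; Player 2's induced payoffs 9, 7, 10, 1, 6; outcome (M, c3), payoffs (4, 10).
Player 2 gets 10 moving first and 7 moving second, so Player 2 prefers to move first.

first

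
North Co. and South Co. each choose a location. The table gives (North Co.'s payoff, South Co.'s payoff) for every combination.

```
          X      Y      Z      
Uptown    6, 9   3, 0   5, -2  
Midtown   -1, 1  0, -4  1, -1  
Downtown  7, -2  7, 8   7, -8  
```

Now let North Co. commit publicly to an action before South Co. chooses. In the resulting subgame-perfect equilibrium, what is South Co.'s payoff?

South Co. best-responds to each possible North Co. move:
- Uptown: BR = X, leader payoff 6.
- Midtown: BR = X, leader payoff -1.
- Downtown: BR = Y, leader payoff 7.
North Co.'s induced payoffs are 6, -1, 7, so North Co. commits to Downtown. Subgame-perfect outcome: (Downtown, Y) with payoffs (7, 8).

8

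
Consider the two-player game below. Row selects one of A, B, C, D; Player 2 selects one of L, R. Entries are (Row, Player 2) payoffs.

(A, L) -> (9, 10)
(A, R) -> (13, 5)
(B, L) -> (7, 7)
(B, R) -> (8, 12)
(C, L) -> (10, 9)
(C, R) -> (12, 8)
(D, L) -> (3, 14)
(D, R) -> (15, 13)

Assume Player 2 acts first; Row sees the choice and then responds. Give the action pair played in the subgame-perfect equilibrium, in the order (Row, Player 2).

(D, R)

Backward induction with Player 2 moving first.
- L → Row plays C (best of 9, 7, 10, 3); Player 2 gets 9.
- R → Row plays D (best of 13, 8, 12, 15); Player 2 gets 13.
Maximizing over 9, 13, Player 2 chooses R. Subgame-perfect outcome: (D, R) with payoffs (15, 13).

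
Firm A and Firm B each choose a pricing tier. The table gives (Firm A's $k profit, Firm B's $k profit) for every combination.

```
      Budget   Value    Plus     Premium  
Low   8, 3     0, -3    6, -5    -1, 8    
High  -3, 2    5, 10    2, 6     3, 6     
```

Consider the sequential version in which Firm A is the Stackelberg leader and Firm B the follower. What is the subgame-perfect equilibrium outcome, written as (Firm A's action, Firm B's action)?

(High, Value)

Firm B best-responds to each possible Firm A move:
- Low → Firm B plays Premium (best of 3, -3, -5, 8); Firm A gets -1.
- High → Firm B plays Value (best of 2, 10, 6, 6); Firm A gets 5.
Maximizing over -1, 5, Firm A chooses High. Subgame-perfect outcome: (High, Value) with payoffs (5, 10).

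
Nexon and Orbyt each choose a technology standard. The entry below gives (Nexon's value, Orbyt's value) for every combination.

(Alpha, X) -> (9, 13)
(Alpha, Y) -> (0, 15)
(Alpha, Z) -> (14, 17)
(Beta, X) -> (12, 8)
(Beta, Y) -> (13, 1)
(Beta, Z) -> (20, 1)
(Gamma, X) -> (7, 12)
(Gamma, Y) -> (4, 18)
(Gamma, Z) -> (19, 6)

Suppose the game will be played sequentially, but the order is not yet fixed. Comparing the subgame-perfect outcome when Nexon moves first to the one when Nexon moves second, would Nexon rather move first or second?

first

If Nexon leads: Orbyt's best replies are Alpha→Z, Beta→X, Gamma→Y; Nexon's induced payoffs 14, 12, 4; outcome (Alpha, Z), payoffs (14, 17).
If Orbyt leads: Nexon's best replies are X→Beta, Y→Beta, Z→Beta; Orbyt's induced payoffs 8, 1, 1; outcome (Beta, X), payoffs (12, 8).
Nexon gets 14 moving first and 12 moving second, so Nexon prefers to move first.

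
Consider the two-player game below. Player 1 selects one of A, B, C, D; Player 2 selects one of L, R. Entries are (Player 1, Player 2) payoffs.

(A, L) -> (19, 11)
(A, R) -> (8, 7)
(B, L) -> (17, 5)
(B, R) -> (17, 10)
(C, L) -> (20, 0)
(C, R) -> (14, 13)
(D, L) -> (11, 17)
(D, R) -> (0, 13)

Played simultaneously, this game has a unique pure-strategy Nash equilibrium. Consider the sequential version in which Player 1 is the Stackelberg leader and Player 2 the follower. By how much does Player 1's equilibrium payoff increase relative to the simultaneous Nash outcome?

2

Backward induction with Player 1 moving first.
- A: Player 2 compares 11, 7 and picks L; Player 1 would get 19.
- B: Player 2 compares 5, 10 and picks R; Player 1 would get 17.
- C: Player 2 compares 0, 13 and picks R; Player 1 would get 14.
- D: Player 2 compares 17, 13 and picks L; Player 1 would get 11.
Player 1's induced payoffs are 19, 17, 14, 11, so Player 1 commits to A. Subgame-perfect outcome: (A, L) with payoffs (19, 11).
Under simultaneous play:
Player 1's best replies: L→C; R→B.
Player 2's best replies: A→L; B→R; C→R; D→L.
Only (B, R) has each player best-responding; Nash payoffs (17, 10).
Player 1's commitment gain: 19 − 17 = 2.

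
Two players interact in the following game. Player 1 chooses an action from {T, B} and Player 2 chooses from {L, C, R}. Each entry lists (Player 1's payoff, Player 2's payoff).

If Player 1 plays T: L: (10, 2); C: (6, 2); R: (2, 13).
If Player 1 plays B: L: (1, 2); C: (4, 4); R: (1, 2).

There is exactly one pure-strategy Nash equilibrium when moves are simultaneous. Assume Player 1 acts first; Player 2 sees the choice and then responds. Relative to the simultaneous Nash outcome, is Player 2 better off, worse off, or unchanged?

Player 2 best-responds to each possible Player 1 move:
- T → Player 2 plays R (best of 2, 2, 13); Player 1 gets 2.
- B → Player 2 plays C (best of 2, 4, 2); Player 1 gets 4.
Maximizing over 2, 4, Player 1 chooses B. Subgame-perfect outcome: (B, C) with payoffs (4, 4).
Now find the simultaneous Nash equilibrium.
Player 1's best replies: L→T; C→T; R→T.
Player 2's best replies: T→R; B→C.
Only (T, R) has each player best-responding; Nash payoffs (2, 13).
Player 2 earns 4 sequentially versus 13 at the Nash outcome: worse off.

worse off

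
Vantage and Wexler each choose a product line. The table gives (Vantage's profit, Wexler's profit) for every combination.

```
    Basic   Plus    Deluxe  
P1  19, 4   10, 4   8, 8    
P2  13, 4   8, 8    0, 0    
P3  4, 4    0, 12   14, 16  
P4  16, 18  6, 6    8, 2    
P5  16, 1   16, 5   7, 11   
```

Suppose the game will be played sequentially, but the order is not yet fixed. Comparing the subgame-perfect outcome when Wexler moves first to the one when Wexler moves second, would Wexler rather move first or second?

second

If Vantage leads: Wexler's best replies are P1→Deluxe, P2→Plus, P3→Deluxe, P4→Basic, P5→Deluxe; Vantage's induced payoffs 8, 8, 14, 16, 7; outcome (P4, Basic), payoffs (16, 18).
If Wexler leads: Vantage's best replies are Basic→P1, Plus→P5, Deluxe→P3; Wexler's induced payoffs 4, 5, 16; outcome (P3, Deluxe), payoffs (14, 16).
Wexler gets 16 moving first and 18 moving second, so Wexler prefers to move second.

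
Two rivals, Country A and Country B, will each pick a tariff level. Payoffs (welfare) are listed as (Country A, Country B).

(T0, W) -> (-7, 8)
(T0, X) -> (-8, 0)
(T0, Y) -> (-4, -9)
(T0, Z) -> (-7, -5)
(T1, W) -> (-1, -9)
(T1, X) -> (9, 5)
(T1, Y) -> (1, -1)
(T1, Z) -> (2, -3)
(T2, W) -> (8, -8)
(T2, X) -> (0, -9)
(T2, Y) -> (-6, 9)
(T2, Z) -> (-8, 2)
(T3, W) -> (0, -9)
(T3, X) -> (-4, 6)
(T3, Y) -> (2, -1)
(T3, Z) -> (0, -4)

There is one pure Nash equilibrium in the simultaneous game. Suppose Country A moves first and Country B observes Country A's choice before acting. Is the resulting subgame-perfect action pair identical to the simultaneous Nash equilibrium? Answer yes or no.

yes

Work backward from Country B's decision.
- T0: BR = W, leader payoff -7.
- T1: BR = X, leader payoff 9.
- T2: BR = Y, leader payoff -6.
- T3: BR = X, leader payoff -4.
Country A's induced payoffs are -7, 9, -6, -4, so Country A commits to T1. Subgame-perfect outcome: (T1, X) with payoffs (9, 5).
Now find the simultaneous Nash equilibrium.
Country A's best replies: W→T2; X→T1; Y→T3; Z→T1.
Country B's best replies: T0→W; T1→X; T2→Y; T3→X.
The unique mutual best reply is (T1, X), giving (9, 5).
Sequential outcome (T1, X) coincides with the Nash profile (T1, X).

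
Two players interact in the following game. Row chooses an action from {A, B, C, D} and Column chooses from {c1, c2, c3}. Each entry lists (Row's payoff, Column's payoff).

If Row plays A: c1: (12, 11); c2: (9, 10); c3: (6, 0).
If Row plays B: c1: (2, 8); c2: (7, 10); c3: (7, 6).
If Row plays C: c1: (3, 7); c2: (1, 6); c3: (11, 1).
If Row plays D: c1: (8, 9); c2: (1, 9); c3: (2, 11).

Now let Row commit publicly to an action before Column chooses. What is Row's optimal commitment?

Backward induction with Row moving first.
- A: Column compares 11, 10, 0 and picks c1; Row would get 12.
- B: Column compares 8, 10, 6 and picks c2; Row would get 7.
- C: Column compares 7, 6, 1 and picks c1; Row would get 3.
- D: Column compares 9, 9, 11 and picks c3; Row would get 2.
Maximizing over 12, 7, 3, 2, Row chooses A. Subgame-perfect outcome: (A, c1) with payoffs (12, 11).

A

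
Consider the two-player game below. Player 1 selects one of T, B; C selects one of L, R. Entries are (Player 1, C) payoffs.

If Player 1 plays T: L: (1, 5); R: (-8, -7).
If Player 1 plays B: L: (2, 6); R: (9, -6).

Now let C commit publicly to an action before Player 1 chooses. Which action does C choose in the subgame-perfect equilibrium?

L

Work backward from Player 1's decision.
- L: BR = B, leader payoff 6.
- R: BR = B, leader payoff -6.
Among 6, -6, the best is 6 at L. Subgame-perfect outcome: (B, L) with payoffs (2, 6).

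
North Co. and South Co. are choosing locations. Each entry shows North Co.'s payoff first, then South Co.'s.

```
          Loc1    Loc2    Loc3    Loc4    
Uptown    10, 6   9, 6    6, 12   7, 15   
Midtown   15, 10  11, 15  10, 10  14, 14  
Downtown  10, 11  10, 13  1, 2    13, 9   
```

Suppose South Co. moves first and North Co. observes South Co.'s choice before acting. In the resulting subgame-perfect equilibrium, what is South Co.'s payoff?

15

Solve by backward induction (South Co. leads).
- Loc1: North Co. compares 10, 15, 10 and picks Midtown; South Co. would get 10.
- Loc2: North Co. compares 9, 11, 10 and picks Midtown; South Co. would get 15.
- Loc3: North Co. compares 6, 10, 1 and picks Midtown; South Co. would get 10.
- Loc4: North Co. compares 7, 14, 13 and picks Midtown; South Co. would get 14.
South Co.'s induced payoffs are 10, 15, 10, 14, so South Co. commits to Loc2. Subgame-perfect outcome: (Midtown, Loc2) with payoffs (11, 15).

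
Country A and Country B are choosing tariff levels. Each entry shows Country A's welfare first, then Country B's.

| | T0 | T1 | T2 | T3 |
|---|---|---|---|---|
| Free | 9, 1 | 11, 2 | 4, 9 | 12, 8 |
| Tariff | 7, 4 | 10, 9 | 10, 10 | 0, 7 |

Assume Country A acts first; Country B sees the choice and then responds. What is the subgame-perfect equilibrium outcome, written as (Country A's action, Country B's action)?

Backward induction with Country A moving first.
- Free: Country B compares 1, 2, 9, 8 and picks T2; Country A would get 4.
- Tariff: Country B compares 4, 9, 10, 7 and picks T2; Country A would get 10.
Maximizing over 4, 10, Country A chooses Tariff. Subgame-perfect outcome: (Tariff, T2) with payoffs (10, 10).

(Tariff, T2)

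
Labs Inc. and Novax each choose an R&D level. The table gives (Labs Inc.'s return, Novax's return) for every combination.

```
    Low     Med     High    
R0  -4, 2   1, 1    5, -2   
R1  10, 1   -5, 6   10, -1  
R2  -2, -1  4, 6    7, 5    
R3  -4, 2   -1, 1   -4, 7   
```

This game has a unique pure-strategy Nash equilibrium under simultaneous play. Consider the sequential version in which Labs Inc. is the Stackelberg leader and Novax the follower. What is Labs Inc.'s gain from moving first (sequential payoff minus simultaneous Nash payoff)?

Novax best-responds to each possible Labs Inc. move:
- R0 → Novax plays Low (best of 2, 1, -2); Labs Inc. gets -4.
- R1 → Novax plays Med (best of 1, 6, -1); Labs Inc. gets -5.
- R2 → Novax plays Med (best of -1, 6, 5); Labs Inc. gets 4.
- R3 → Novax plays High (best of 2, 1, 7); Labs Inc. gets -4.
Labs Inc.'s induced payoffs are -4, -5, 4, -4, so Labs Inc. commits to R2. Subgame-perfect outcome: (R2, Med) with payoffs (4, 6).
Under simultaneous play:
Labs Inc.'s best replies: Low→R1; Med→R2; High→R1.
Novax's best replies: R0→Low; R1→Med; R2→Med; R3→High.
The unique mutual best reply is (R2, Med), giving (4, 6).
Labs Inc.'s commitment gain: 4 − 4 = 0.

0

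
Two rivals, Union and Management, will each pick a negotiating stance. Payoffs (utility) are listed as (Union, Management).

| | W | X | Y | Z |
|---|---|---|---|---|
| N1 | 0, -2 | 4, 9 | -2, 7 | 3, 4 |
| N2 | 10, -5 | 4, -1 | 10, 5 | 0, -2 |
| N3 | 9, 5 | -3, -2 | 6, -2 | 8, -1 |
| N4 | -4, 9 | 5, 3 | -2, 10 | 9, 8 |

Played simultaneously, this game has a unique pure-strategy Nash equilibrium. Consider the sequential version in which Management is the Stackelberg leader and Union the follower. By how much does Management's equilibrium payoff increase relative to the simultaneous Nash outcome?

Backward induction with Management moving first.
- W: Union compares 0, 10, 9, -4 and picks N2; Management would get -5.
- X: Union compares 4, 4, -3, 5 and picks N4; Management would get 3.
- Y: Union compares -2, 10, 6, -2 and picks N2; Management would get 5.
- Z: Union compares 3, 0, 8, 9 and picks N4; Management would get 8.
Maximizing over -5, 3, 5, 8, Management chooses Z. Subgame-perfect outcome: (N4, Z) with payoffs (9, 8).
Under simultaneous play:
Union's best replies: W→N2; X→N4; Y→N2; Z→N4.
Management's best replies: N1→X; N2→Y; N3→W; N4→Y.
Only (N2, Y) has each player best-responding; Nash payoffs (10, 5).
Management's commitment gain: 8 − 5 = 3.

3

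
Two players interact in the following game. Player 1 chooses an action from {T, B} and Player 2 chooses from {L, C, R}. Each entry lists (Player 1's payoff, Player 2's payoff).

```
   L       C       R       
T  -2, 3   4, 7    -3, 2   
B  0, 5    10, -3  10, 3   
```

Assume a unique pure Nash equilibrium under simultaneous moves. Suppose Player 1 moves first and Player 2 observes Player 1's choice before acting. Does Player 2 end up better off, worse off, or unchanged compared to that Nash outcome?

better off

Solve by backward induction (Player 1 leads).
- T → Player 2 plays C (best of 3, 7, 2); Player 1 gets 4.
- B → Player 2 plays L (best of 5, -3, 3); Player 1 gets 0.
Player 1's induced payoffs are 4, 0, so Player 1 commits to T. Subgame-perfect outcome: (T, C) with payoffs (4, 7).
Now find the simultaneous Nash equilibrium.
Player 1's best replies: L→B; C→B; R→B.
Player 2's best replies: T→C; B→L.
The unique mutual best reply is (B, L), giving (0, 5).
Player 2 earns 7 sequentially versus 5 at the Nash outcome: better off.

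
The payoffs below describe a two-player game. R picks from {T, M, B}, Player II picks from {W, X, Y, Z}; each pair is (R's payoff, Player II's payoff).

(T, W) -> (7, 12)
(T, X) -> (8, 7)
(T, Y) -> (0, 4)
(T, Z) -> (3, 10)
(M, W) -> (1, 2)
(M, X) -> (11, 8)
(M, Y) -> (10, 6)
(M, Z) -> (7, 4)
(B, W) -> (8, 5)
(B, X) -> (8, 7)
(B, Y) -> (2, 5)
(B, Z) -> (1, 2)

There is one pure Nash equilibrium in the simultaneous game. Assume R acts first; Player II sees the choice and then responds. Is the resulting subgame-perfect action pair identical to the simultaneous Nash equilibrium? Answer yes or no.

Work backward from Player II's decision.
- T: BR = W, leader payoff 7.
- M: BR = X, leader payoff 11.
- B: BR = X, leader payoff 8.
Maximizing over 7, 11, 8, R chooses M. Subgame-perfect outcome: (M, X) with payoffs (11, 8).
Under simultaneous play:
R's best replies: W→B; X→M; Y→M; Z→M.
Player II's best replies: T→W; M→X; B→X.
Only (M, X) has each player best-responding; Nash payoffs (11, 8).
Sequential outcome (M, X) coincides with the Nash profile (M, X).

yes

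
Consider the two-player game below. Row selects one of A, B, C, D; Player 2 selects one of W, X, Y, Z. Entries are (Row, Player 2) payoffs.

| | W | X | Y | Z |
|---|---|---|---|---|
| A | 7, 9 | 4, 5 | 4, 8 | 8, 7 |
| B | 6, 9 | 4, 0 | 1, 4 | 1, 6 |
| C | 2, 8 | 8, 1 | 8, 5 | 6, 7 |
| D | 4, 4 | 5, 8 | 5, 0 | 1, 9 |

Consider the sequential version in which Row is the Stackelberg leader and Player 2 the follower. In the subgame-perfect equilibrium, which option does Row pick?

Work backward from Player 2's decision.
- A: Player 2 compares 9, 5, 8, 7 and picks W; Row would get 7.
- B: Player 2 compares 9, 0, 4, 6 and picks W; Row would get 6.
- C: Player 2 compares 8, 1, 5, 7 and picks W; Row would get 2.
- D: Player 2 compares 4, 8, 0, 9 and picks Z; Row would get 1.
Among 7, 6, 2, 1, the best is 7 at A. Subgame-perfect outcome: (A, W) with payoffs (7, 9).

A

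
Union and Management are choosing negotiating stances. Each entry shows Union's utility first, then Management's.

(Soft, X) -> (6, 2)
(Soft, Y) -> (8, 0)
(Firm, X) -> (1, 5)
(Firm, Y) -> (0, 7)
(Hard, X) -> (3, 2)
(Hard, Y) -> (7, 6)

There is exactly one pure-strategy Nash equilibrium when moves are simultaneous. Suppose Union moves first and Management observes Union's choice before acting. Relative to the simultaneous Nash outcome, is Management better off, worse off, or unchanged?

Management best-responds to each possible Union move:
- Soft: BR = X, leader payoff 6.
- Firm: BR = Y, leader payoff 0.
- Hard: BR = Y, leader payoff 7.
Maximizing over 6, 0, 7, Union chooses Hard. Subgame-perfect outcome: (Hard, Y) with payoffs (7, 6).
Now find the simultaneous Nash equilibrium.
Union's best replies: X→Soft; Y→Soft.
Management's best replies: Soft→X; Firm→Y; Hard→Y.
The unique mutual best reply is (Soft, X), giving (6, 2).
Management earns 6 sequentially versus 2 at the Nash outcome: better off.

better off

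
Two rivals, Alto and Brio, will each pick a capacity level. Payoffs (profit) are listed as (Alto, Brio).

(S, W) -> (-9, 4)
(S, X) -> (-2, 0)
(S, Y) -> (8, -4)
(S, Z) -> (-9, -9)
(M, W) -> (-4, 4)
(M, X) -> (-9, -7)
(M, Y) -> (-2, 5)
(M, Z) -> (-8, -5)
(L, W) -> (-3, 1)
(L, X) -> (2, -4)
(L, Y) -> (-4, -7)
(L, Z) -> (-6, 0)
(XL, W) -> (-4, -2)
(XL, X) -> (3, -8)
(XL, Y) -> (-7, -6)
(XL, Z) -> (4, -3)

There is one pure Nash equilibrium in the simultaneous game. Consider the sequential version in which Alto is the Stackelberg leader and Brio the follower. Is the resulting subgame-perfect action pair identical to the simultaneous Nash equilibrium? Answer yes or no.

Work backward from Brio's decision.
- S: BR = W, leader payoff -9.
- M: BR = Y, leader payoff -2.
- L: BR = W, leader payoff -3.
- XL: BR = W, leader payoff -4.
Maximizing over -9, -2, -3, -4, Alto chooses M. Subgame-perfect outcome: (M, Y) with payoffs (-2, 5).
Under simultaneous play:
Alto's best replies: W→L; X→XL; Y→S; Z→XL.
Brio's best replies: S→W; M→Y; L→W; XL→W.
Only (L, W) has each player best-responding; Nash payoffs (-3, 1).
Sequential outcome (M, Y) differs from the Nash profile (L, W).

no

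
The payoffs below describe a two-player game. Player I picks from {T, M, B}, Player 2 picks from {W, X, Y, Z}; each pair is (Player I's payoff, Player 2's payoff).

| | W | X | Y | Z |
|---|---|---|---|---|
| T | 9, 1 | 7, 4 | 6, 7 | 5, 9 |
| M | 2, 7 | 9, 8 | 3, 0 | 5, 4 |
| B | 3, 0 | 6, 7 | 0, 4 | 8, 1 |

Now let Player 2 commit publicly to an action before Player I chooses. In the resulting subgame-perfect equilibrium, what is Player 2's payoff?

Backward induction with Player 2 moving first.
- W → Player I plays T (best of 9, 2, 3); Player 2 gets 1.
- X → Player I plays M (best of 7, 9, 6); Player 2 gets 8.
- Y → Player I plays T (best of 6, 3, 0); Player 2 gets 7.
- Z → Player I plays B (best of 5, 5, 8); Player 2 gets 1.
Among 1, 8, 7, 1, the best is 8 at X. Subgame-perfect outcome: (M, X) with payoffs (9, 8).

8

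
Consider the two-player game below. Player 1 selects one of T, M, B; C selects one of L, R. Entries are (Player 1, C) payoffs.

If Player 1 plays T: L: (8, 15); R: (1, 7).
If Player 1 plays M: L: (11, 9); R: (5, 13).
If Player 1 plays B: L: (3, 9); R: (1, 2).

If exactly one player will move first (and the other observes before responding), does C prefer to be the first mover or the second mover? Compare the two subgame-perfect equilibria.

If Player 1 leads: C's best replies are T→L, M→R, B→L; Player 1's induced payoffs 8, 5, 3; outcome (T, L), payoffs (8, 15).
If C leads: Player 1's best replies are L→M, R→M; C's induced payoffs 9, 13; outcome (M, R), payoffs (5, 13).
C gets 13 moving first and 15 moving second, so C prefers to move second.

second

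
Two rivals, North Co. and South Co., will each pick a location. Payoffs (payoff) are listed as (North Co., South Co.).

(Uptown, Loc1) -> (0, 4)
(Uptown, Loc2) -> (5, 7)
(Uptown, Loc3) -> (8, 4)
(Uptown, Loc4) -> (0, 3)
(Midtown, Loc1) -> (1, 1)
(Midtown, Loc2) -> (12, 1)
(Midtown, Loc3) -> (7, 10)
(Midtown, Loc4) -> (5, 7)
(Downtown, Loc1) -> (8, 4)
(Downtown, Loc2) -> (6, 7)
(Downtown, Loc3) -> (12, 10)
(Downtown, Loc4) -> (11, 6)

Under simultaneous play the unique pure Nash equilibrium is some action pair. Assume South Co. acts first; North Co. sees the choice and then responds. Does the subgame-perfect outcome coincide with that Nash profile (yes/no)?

yes

Solve by backward induction (South Co. leads).
- Loc1: North Co. compares 0, 1, 8 and picks Downtown; South Co. would get 4.
- Loc2: North Co. compares 5, 12, 6 and picks Midtown; South Co. would get 1.
- Loc3: North Co. compares 8, 7, 12 and picks Downtown; South Co. would get 10.
- Loc4: North Co. compares 0, 5, 11 and picks Downtown; South Co. would get 6.
South Co.'s induced payoffs are 4, 1, 10, 6, so South Co. commits to Loc3. Subgame-perfect outcome: (Downtown, Loc3) with payoffs (12, 10).
For the simultaneous game, intersect best replies.
North Co.'s best replies: Loc1→Downtown; Loc2→Midtown; Loc3→Downtown; Loc4→Downtown.
South Co.'s best replies: Uptown→Loc2; Midtown→Loc3; Downtown→Loc3.
The unique mutual best reply is (Downtown, Loc3), giving (12, 10).
Sequential outcome (Downtown, Loc3) coincides with the Nash profile (Downtown, Loc3).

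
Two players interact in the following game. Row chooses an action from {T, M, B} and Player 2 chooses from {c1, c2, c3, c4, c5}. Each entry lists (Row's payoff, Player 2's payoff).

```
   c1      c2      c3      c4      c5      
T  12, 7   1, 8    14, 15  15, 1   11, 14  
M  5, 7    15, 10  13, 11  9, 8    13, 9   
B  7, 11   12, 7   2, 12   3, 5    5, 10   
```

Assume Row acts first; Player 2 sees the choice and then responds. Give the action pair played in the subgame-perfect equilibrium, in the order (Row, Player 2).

Work backward from Player 2's decision.
- T → Player 2 plays c3 (best of 7, 8, 15, 1, 14); Row gets 14.
- M → Player 2 plays c3 (best of 7, 10, 11, 8, 9); Row gets 13.
- B → Player 2 plays c3 (best of 11, 7, 12, 5, 10); Row gets 2.
Among 14, 13, 2, the best is 14 at T. Subgame-perfect outcome: (T, c3) with payoffs (14, 15).

(T, c3)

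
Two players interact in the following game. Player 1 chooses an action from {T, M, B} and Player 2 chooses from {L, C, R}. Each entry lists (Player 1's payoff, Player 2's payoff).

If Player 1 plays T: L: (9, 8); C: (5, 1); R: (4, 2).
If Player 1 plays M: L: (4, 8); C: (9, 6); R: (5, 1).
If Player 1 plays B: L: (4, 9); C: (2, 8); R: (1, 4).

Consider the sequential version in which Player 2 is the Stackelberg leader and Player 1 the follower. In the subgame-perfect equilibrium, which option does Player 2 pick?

L

Player 1 best-responds to each possible Player 2 move:
- L → Player 1 plays T (best of 9, 4, 4); Player 2 gets 8.
- C → Player 1 plays M (best of 5, 9, 2); Player 2 gets 6.
- R → Player 1 plays M (best of 4, 5, 1); Player 2 gets 1.
Player 2's induced payoffs are 8, 6, 1, so Player 2 commits to L. Subgame-perfect outcome: (T, L) with payoffs (9, 8).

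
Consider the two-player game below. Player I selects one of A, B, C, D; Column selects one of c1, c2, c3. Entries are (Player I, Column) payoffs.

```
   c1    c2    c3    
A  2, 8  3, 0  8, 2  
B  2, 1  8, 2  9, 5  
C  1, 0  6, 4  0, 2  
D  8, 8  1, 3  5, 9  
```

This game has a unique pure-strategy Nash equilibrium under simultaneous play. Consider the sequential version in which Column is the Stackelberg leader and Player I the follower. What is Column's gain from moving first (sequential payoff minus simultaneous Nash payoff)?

3

Work backward from Player I's decision.
- c1: Player I compares 2, 2, 1, 8 and picks D; Column would get 8.
- c2: Player I compares 3, 8, 6, 1 and picks B; Column would get 2.
- c3: Player I compares 8, 9, 0, 5 and picks B; Column would get 5.
Column's induced payoffs are 8, 2, 5, so Column commits to c1. Subgame-perfect outcome: (D, c1) with payoffs (8, 8).
Now find the simultaneous Nash equilibrium.
Player I's best replies: c1→D; c2→B; c3→B.
Column's best replies: A→c1; B→c3; C→c2; D→c3.
The unique mutual best reply is (B, c3), giving (9, 5).
Column's commitment gain: 8 − 5 = 3.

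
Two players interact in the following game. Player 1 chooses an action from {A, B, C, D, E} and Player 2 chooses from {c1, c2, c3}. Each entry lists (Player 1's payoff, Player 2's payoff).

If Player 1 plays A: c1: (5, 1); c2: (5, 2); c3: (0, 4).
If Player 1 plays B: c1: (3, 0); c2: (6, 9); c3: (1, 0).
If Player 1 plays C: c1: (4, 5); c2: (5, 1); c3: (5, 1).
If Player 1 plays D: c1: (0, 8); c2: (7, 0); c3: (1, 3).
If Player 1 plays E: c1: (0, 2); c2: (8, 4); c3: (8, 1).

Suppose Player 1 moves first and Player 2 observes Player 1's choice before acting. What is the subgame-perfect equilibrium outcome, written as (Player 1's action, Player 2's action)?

Solve by backward induction (Player 1 leads).
- A: Player 2 compares 1, 2, 4 and picks c3; Player 1 would get 0.
- B: Player 2 compares 0, 9, 0 and picks c2; Player 1 would get 6.
- C: Player 2 compares 5, 1, 1 and picks c1; Player 1 would get 4.
- D: Player 2 compares 8, 0, 3 and picks c1; Player 1 would get 0.
- E: Player 2 compares 2, 4, 1 and picks c2; Player 1 would get 8.
Maximizing over 0, 6, 4, 0, 8, Player 1 chooses E. Subgame-perfect outcome: (E, c2) with payoffs (8, 4).

(E, c2)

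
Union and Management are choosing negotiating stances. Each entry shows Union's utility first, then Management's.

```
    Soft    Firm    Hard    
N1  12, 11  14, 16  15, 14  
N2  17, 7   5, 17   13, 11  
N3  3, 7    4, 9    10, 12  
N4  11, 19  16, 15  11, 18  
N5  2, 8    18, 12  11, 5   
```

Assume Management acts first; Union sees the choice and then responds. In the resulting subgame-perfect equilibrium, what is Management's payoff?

Union best-responds to each possible Management move:
- Soft → Union plays N2 (best of 12, 17, 3, 11, 2); Management gets 7.
- Firm → Union plays N5 (best of 14, 5, 4, 16, 18); Management gets 12.
- Hard → Union plays N1 (best of 15, 13, 10, 11, 11); Management gets 14.
Among 7, 12, 14, the best is 14 at Hard. Subgame-perfect outcome: (N1, Hard) with payoffs (15, 14).

14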